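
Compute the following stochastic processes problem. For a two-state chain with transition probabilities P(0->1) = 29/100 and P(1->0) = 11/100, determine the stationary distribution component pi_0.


Stationary distribution: pi_0 = p10/(p01+p10), pi_1 = p01/(p01+p10)
p01 = 0.2900, p10 = 0.1100
pi_0 = 0.2750

0.2750


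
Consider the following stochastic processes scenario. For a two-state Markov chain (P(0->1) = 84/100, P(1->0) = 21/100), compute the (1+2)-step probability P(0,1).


P^3 = P^1 * P^2
Computing via matrix multiplication of the transition matrix.
Entry (0,1) of P^3 = 0.8001

0.8001


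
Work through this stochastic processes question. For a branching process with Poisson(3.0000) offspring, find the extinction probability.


Since mu = 3.0000 > 1, extinction prob q < 1.
Solve s = exp(mu*(s-1)) iteratively.
q = 0.0595

0.0595


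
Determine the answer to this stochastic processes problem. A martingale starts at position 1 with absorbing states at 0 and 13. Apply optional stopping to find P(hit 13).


By optional stopping theorem: E(M at tau) = M(0) = 1
P(hit 13)*13 + P(hit 0)*0 = 1
P(hit 13) = (1 - 0)/(13 - 0) = 1/13 = 0.0769

0.0769


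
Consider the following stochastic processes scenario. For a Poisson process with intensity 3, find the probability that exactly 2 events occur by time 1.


P(N(t)=k) = (lambda*t)^k * exp(-lambda*t) / k!
lambda*t = 3
= 3^2 * exp(-3) / 2!
= 9 * 0.0498 / 2
= 0.2240

0.2240


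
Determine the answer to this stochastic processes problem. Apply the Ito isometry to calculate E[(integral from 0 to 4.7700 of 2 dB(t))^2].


By Ito isometry: E[(int f dB)^2] = int f^2 dt
= 2^2 * 4.7700
= 4 * 4.7700 = 19.0800

19.0800


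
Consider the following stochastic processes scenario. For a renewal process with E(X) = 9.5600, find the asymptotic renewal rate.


Long-run renewal rate = 1/E(X)
= 1/9.5600
= 0.1046

0.1046


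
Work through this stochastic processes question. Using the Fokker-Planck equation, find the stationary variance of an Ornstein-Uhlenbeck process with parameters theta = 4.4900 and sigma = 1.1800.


Stationary variance = sigma^2 / (2*theta)
= 1.1800^2 / (2*4.4900)
= 1.3924 / 8.9800
= 0.1551

0.1551


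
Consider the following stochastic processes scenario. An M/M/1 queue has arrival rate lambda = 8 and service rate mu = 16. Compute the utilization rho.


rho = lambda/mu
= 8/16
= 0.5000

0.5000


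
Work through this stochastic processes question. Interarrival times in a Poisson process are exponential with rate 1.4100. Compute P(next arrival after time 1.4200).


P(X > t) = exp(-lambda * t)
= exp(-1.4100 * 1.4200)
= exp(-2.0022) = 0.1350

0.1350


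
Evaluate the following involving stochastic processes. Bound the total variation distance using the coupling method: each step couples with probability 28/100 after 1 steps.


TV distance bound <= (1-delta)^n
= (1 - 0.2800)^1
= 0.7200^1
= 0.7200

0.7200


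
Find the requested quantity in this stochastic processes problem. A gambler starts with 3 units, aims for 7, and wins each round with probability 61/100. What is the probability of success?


Gambler's ruin formula:
r = q/p = 0.3900/0.6100 = 0.6393
P(win) = (1 - r^i)/(1 - r^N)
= (1 - 0.6393^3)/(1 - 0.6393^7)
= 0.7724

0.7724


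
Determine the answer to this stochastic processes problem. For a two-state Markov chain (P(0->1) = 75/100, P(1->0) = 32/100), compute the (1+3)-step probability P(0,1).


P^4 = P^1 * P^3
Computing via matrix multiplication of the transition matrix.
Entry (0,1) of P^4 = 0.7009

0.7009


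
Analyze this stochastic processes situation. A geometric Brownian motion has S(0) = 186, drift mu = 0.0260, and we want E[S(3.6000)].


E[S(t)] = S(0) * exp(mu * t)
= 186 * exp(0.0260 * 3.6000)
= 186 * 1.0981
= 204.2504

204.2504


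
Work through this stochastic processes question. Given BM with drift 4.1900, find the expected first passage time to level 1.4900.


Expected first passage time = a/mu
= 1.4900/4.1900
= 0.3556

0.3556


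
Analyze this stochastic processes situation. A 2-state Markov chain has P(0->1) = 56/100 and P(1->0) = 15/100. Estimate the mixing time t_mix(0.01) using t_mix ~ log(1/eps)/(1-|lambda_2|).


lambda_2 = |1 - p01 - p10| = |1 - 0.5600 - 0.1500| = 0.2900
t_mix ~ log(1/eps)/(1 - |lambda_2|)
= log(100)/(1 - 0.2900) = 4.6052/0.7100
= 6.4862

6.4862


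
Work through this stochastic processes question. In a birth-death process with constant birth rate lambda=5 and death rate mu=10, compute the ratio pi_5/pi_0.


For birth-death process, pi_n/pi_0 = (lambda/mu)^n
= (5/10)^5
= 0.0312

0.0312


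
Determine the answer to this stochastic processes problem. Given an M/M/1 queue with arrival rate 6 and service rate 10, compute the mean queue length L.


rho = 6/10 = 0.6000
L = rho/(1-rho)
= 0.6000/0.4000
= 1.5000

1.5000


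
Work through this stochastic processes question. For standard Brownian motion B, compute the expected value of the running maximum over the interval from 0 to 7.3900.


E(max B(s)) = sqrt(2t/pi)
= sqrt(2*7.3900/pi)
= sqrt(4.7046)
= 2.1690

2.1690


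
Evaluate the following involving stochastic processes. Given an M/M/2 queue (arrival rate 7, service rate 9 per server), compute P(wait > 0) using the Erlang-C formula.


a = lambda/mu = 0.7778
rho = a/c = 0.3889
Erlang-C formula applied:
C(c,a) = 0.2178

0.2178


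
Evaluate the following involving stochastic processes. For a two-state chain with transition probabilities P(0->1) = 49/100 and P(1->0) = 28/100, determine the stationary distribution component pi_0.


Stationary distribution: pi_0 = p10/(p01+p10), pi_1 = p01/(p01+p10)
p01 = 0.4900, p10 = 0.2800
pi_0 = 0.3636

0.3636


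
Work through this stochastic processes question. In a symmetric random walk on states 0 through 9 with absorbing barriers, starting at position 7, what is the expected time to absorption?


For symmetric RW on 0,...,N with absorbing barriers, E(i) = i*(N-i)
E(7) = 7 * 2 = 14

14


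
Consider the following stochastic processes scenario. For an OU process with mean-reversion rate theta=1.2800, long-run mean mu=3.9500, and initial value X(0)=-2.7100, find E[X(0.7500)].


E[X(t)] = mu + (X(0) - mu)*exp(-theta*t)
= 3.9500 + (-2.7100 - 3.9500)*exp(-1.2800*0.7500)
= 3.9500 + -6.6600 * 0.3829
= 1.3999

1.3999


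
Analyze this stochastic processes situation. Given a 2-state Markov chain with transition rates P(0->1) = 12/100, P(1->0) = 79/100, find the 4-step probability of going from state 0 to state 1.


Computing P^4 by matrix multiplication.
P = [[0.8800, 0.1200], [0.7900, 0.2100]]
After raising P to the power 4:
P^4(0,1) = 0.1319

0.1319


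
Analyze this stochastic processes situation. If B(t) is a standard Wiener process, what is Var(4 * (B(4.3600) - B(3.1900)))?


Var(alpha*(B(t)-B(s))) = alpha^2 * (t-s)
= 4^2 * (4.3600 - 3.1900)
= 16 * 1.1700
= 18.7200

18.7200


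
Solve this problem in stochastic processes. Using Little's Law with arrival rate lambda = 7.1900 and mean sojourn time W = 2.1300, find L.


Little's Law: L = lambda * W
= 7.1900 * 2.1300
= 15.3147

15.3147


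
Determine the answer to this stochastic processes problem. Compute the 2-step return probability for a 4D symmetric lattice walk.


P(return in 2 steps) = P(reverse first step) = 1/(2d)
= 1/8
= 0.1250

0.1250


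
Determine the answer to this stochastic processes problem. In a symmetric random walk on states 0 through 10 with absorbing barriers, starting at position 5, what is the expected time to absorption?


For symmetric RW on 0,...,N with absorbing barriers, E(i) = i*(N-i)
E(5) = 5 * 5 = 25

25


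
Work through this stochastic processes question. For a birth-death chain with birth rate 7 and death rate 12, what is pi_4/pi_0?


For birth-death process, pi_n/pi_0 = (lambda/mu)^n
= (7/12)^4
= 0.1158

0.1158


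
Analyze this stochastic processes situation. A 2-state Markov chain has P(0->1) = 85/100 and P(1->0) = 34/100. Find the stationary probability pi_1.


Stationary distribution: pi_0 = p10/(p01+p10), pi_1 = p01/(p01+p10)
p01 = 0.8500, p10 = 0.3400
pi_1 = 0.7143

0.7143


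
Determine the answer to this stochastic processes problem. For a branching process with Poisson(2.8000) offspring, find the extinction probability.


Since mu = 2.8000 > 1, extinction prob q < 1.
Solve s = exp(mu*(s-1)) iteratively.
q = 0.0750

0.0750


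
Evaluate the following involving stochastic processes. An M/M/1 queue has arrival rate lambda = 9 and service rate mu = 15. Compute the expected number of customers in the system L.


rho = 9/15 = 0.6000
L = rho/(1-rho)
= 0.6000/0.4000
= 1.5000

1.5000


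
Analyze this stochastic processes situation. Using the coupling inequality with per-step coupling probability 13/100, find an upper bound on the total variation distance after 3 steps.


TV distance bound <= (1-delta)^n
= (1 - 0.1300)^3
= 0.8700^3
= 0.6585

0.6585


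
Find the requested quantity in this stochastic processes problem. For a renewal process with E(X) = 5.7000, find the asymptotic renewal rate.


Long-run renewal rate = 1/E(X)
= 1/5.7000
= 0.1754

0.1754


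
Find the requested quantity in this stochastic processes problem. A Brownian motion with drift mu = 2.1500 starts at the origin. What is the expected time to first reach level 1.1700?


Expected first passage time = a/mu
= 1.1700/2.1500
= 0.5442

0.5442


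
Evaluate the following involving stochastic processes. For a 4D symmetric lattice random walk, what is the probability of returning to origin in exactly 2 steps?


P(return in 2 steps) = P(reverse first step) = 1/(2d)
= 1/8
= 0.1250

0.1250


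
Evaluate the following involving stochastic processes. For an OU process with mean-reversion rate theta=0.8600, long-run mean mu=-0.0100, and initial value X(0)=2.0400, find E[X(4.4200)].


E[X(t)] = mu + (X(0) - mu)*exp(-theta*t)
= -0.0100 + (2.0400 - -0.0100)*exp(-0.8600*4.4200)
= -0.0100 + 2.0500 * 0.0223
= 0.0358

0.0358


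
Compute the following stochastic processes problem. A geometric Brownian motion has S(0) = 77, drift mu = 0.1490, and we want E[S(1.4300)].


E[S(t)] = S(0) * exp(mu * t)
= 77 * exp(0.1490 * 1.4300)
= 77 * 1.2375
= 95.2853

95.2853


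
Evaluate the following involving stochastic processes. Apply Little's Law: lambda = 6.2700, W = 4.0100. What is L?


Little's Law: L = lambda * W
= 6.2700 * 4.0100
= 25.1427

25.1427


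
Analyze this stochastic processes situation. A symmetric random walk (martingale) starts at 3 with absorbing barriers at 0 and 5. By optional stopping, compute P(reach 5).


By optional stopping theorem: E(M at tau) = M(0) = 3
P(hit 5)*5 + P(hit 0)*0 = 3
P(hit 5) = (3 - 0)/(5 - 0) = 3/5 = 0.6000

0.6000


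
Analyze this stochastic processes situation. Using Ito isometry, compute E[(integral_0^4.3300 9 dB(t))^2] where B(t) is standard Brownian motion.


By Ito isometry: E[(int f dB)^2] = int f^2 dt
= 9^2 * 4.3300
= 81 * 4.3300 = 350.7300

350.7300


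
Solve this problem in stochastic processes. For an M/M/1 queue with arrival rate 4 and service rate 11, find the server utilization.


rho = lambda/mu
= 4/11
= 0.3636

0.3636


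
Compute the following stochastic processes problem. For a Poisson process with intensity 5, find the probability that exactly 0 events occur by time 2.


P(N(t)=k) = (lambda*t)^k * exp(-lambda*t) / k!
lambda*t = 10
= 10^0 * exp(-10) / 0!
= 1 * 4.5400e-05 / 1
= 4.5400e-05

4.5400e-05


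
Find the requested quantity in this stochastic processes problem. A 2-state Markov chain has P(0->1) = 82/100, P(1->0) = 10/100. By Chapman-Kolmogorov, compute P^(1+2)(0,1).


P^3 = P^1 * P^2
Computing via matrix multiplication of the transition matrix.
Entry (0,1) of P^3 = 0.8908

0.8908


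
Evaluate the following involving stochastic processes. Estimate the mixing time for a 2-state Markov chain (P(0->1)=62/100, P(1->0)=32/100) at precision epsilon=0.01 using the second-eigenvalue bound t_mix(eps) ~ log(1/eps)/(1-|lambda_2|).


lambda_2 = |1 - p01 - p10| = |1 - 0.6200 - 0.3200| = 0.0600
t_mix ~ log(1/eps)/(1 - |lambda_2|)
= log(100)/(1 - 0.0600) = 4.6052/0.9400
= 4.8991

4.8991


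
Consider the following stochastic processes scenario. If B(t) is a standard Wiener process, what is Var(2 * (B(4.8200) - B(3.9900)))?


Var(alpha*(B(t)-B(s))) = alpha^2 * (t-s)
= 2^2 * (4.8200 - 3.9900)
= 4 * 0.8300
= 3.3200

3.3200


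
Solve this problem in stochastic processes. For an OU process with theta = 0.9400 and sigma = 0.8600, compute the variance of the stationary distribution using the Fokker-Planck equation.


Stationary variance = sigma^2 / (2*theta)
= 0.8600^2 / (2*0.9400)
= 0.7396 / 1.8800
= 0.3934

0.3934


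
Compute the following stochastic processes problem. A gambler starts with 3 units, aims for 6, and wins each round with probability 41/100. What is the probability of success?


Gambler's ruin formula:
r = q/p = 0.5900/0.4100 = 1.4390
P(win) = (1 - r^i)/(1 - r^N)
= (1 - 1.4390^3)/(1 - 1.4390^6)
= 0.2513

0.2513


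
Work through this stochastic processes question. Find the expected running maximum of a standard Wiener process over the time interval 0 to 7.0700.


E(max B(s)) = sqrt(2t/pi)
= sqrt(2*7.0700/pi)
= sqrt(4.5009)
= 2.1215

2.1215


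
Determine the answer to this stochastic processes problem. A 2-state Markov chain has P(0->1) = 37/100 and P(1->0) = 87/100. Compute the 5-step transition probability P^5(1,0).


Computing P^5 by matrix multiplication.
P = [[0.6300, 0.3700], [0.8700, 0.1300]]
After raising P to the power 5:
P^5(1,0) = 0.7022

0.7022


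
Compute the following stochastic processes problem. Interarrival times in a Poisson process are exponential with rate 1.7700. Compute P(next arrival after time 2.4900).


P(X > t) = exp(-lambda * t)
= exp(-1.7700 * 2.4900)
= exp(-4.4073) = 0.0122

0.0122


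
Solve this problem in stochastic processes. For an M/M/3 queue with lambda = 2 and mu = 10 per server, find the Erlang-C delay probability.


a = lambda/mu = 0.2000
rho = a/c = 0.0667
Erlang-C formula applied:
C(c,a) = 0.0012

0.0012


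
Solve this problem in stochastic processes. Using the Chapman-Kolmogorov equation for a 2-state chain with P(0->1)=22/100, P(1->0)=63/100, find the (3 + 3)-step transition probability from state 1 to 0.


P^6 = P^3 * P^3
Computing via matrix multiplication of the transition matrix.
Entry (1,0) of P^6 = 0.7412

0.7412


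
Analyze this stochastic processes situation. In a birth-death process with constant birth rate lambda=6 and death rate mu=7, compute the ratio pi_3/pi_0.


For birth-death process, pi_n/pi_0 = (lambda/mu)^n
= (6/7)^3
= 0.6297

0.6297


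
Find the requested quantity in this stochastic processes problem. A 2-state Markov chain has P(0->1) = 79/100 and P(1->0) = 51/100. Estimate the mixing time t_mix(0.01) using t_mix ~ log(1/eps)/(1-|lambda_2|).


lambda_2 = |1 - p01 - p10| = |1 - 0.7900 - 0.5100| = 0.3000
t_mix ~ log(1/eps)/(1 - |lambda_2|)
= log(100)/(1 - 0.3000) = 4.6052/0.7000
= 6.5788

6.5788


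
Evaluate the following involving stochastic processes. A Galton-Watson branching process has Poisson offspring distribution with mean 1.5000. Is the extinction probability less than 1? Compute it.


Since mu = 1.5000 > 1, extinction prob q < 1.
Solve s = exp(mu*(s-1)) iteratively.
q = 0.4172

0.4172


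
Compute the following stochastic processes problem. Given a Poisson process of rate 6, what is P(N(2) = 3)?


P(N(t)=k) = (lambda*t)^k * exp(-lambda*t) / k!
lambda*t = 12
= 12^3 * exp(-12) / 3!
= 1728 * 6.1442e-06 / 6
= 0.0018

0.0018


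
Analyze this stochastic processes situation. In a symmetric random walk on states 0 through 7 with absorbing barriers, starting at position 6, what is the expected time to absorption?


For symmetric RW on 0,...,N with absorbing barriers, E(i) = i*(N-i)
E(6) = 6 * 1 = 6

6


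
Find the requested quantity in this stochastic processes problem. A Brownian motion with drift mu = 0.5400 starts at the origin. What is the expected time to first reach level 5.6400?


Expected first passage time = a/mu
= 5.6400/0.5400
= 10.4444

10.4444


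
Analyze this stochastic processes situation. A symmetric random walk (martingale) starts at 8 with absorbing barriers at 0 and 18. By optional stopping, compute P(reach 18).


By optional stopping theorem: E(M at tau) = M(0) = 8
P(hit 18)*18 + P(hit 0)*0 = 8
P(hit 18) = (8 - 0)/(18 - 0) = 4/9 = 0.4444

0.4444


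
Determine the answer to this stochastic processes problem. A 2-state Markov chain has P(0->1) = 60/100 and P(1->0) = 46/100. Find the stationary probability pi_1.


Stationary distribution: pi_0 = p10/(p01+p10), pi_1 = p01/(p01+p10)
p01 = 0.6000, p10 = 0.4600
pi_1 = 0.5660

0.5660


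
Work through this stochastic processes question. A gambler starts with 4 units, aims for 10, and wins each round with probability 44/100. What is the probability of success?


Gambler's ruin formula:
r = q/p = 0.5600/0.4400 = 1.2727
P(win) = (1 - r^i)/(1 - r^N)
= (1 - 1.2727^4)/(1 - 1.2727^10)
= 0.1600

0.1600


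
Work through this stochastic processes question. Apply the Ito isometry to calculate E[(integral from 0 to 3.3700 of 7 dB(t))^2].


By Ito isometry: E[(int f dB)^2] = int f^2 dt
= 7^2 * 3.3700
= 49 * 3.3700 = 165.1300

165.1300


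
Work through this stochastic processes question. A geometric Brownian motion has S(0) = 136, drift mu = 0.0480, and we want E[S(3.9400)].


E[S(t)] = S(0) * exp(mu * t)
= 136 * exp(0.0480 * 3.9400)
= 136 * 1.2082
= 164.3133

164.3133


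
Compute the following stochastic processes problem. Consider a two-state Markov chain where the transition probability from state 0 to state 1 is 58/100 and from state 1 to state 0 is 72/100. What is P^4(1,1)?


Computing P^4 by matrix multiplication.
P = [[0.4200, 0.5800], [0.7200, 0.2800]]
After raising P to the power 4:
P^4(1,1) = 0.4506

0.4506


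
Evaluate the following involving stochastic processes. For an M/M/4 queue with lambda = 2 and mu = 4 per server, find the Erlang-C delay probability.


a = lambda/mu = 0.5000
rho = a/c = 0.1250
Erlang-C formula applied:
C(c,a) = 0.0018

0.0018


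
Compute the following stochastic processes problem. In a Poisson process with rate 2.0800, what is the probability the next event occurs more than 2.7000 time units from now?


P(X > t) = exp(-lambda * t)
= exp(-2.0800 * 2.7000)
= exp(-5.6160) = 0.0036

0.0036


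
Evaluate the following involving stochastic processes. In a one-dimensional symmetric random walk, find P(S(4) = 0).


P(S(4) = 0) = C(4,2) / 4^2
= 6 / 16
= 0.3750

0.3750


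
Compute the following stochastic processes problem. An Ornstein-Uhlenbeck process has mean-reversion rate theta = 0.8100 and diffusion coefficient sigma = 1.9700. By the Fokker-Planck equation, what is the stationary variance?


Stationary variance = sigma^2 / (2*theta)
= 1.9700^2 / (2*0.8100)
= 3.8809 / 1.6200
= 2.3956

2.3956


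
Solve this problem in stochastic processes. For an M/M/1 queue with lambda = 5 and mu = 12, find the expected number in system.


rho = 5/12 = 0.4167
L = rho/(1-rho)
= 0.4167/0.5833
= 0.7143

0.7143


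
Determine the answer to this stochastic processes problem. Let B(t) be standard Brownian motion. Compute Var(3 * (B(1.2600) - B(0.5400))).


Var(alpha*(B(t)-B(s))) = alpha^2 * (t-s)
= 3^2 * (1.2600 - 0.5400)
= 9 * 0.7200
= 6.4800

6.4800


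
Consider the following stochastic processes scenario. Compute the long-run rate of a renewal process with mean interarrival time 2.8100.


Long-run renewal rate = 1/E(X)
= 1/2.8100
= 0.3559

0.3559


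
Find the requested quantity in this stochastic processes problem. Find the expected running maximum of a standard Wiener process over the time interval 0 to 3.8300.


E(max B(s)) = sqrt(2t/pi)
= sqrt(2*3.8300/pi)
= sqrt(2.4383)
= 1.5615

1.5615


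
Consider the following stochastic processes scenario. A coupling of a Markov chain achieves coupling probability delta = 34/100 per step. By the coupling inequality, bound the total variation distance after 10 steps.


TV distance bound <= (1-delta)^n
= (1 - 0.3400)^10
= 0.6600^10
= 0.0157

0.0157


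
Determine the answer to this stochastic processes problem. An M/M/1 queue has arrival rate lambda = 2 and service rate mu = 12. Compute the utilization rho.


rho = lambda/mu
= 2/12
= 0.1667

0.1667


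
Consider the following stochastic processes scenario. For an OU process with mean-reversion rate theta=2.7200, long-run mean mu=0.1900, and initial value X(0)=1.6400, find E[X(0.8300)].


E[X(t)] = mu + (X(0) - mu)*exp(-theta*t)
= 0.1900 + (1.6400 - 0.1900)*exp(-2.7200*0.8300)
= 0.1900 + 1.4500 * 0.1046
= 0.3417

0.3417


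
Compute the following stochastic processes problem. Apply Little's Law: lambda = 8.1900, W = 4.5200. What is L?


Little's Law: L = lambda * W
= 8.1900 * 4.5200
= 37.0188

37.0188


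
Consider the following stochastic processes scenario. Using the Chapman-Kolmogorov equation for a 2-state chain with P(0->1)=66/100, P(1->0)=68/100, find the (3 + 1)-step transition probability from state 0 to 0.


P^4 = P^3 * P^1
Computing via matrix multiplication of the transition matrix.
Entry (0,0) of P^4 = 0.5140

0.5140


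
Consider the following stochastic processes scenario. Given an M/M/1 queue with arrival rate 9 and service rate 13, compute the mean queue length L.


rho = 9/13 = 0.6923
L = rho/(1-rho)
= 0.6923/0.3077
= 2.2500

2.2500


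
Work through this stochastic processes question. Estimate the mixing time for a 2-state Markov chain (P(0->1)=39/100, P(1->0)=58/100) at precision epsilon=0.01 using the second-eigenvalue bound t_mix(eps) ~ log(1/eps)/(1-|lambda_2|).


lambda_2 = |1 - p01 - p10| = |1 - 0.3900 - 0.5800| = 0.0300
t_mix ~ log(1/eps)/(1 - |lambda_2|)
= log(100)/(1 - 0.0300) = 4.6052/0.9700
= 4.7476

4.7476


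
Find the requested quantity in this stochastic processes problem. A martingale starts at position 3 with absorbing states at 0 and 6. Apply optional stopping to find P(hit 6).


By optional stopping theorem: E(M at tau) = M(0) = 3
P(hit 6)*6 + P(hit 0)*0 = 3
P(hit 6) = (3 - 0)/(6 - 0) = 1/2 = 0.5000

0.5000


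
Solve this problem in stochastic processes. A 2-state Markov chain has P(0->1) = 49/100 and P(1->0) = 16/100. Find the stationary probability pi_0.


Stationary distribution: pi_0 = p10/(p01+p10), pi_1 = p01/(p01+p10)
p01 = 0.4900, p10 = 0.1600
pi_0 = 0.2462

0.2462


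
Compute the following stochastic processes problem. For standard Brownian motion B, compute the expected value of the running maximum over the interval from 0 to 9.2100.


E(max B(s)) = sqrt(2t/pi)
= sqrt(2*9.2100/pi)
= sqrt(5.8633)
= 2.4214

2.4214


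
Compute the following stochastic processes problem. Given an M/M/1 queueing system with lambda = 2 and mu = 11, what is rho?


rho = lambda/mu
= 2/11
= 0.1818

0.1818


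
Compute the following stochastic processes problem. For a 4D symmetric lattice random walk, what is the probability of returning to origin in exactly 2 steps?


P(return in 2 steps) = P(reverse first step) = 1/(2d)
= 1/8
= 0.1250

0.1250


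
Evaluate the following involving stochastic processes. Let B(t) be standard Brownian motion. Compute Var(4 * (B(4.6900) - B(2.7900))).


Var(alpha*(B(t)-B(s))) = alpha^2 * (t-s)
= 4^2 * (4.6900 - 2.7900)
= 16 * 1.9000
= 30.4000

30.4000


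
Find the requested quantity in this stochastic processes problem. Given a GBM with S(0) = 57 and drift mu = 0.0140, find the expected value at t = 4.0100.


E[S(t)] = S(0) * exp(mu * t)
= 57 * exp(0.0140 * 4.0100)
= 57 * 1.0577
= 60.2915

60.2915


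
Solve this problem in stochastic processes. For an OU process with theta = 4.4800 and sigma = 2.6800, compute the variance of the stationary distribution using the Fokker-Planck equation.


Stationary variance = sigma^2 / (2*theta)
= 2.6800^2 / (2*4.4800)
= 7.1824 / 8.9600
= 0.8016

0.8016


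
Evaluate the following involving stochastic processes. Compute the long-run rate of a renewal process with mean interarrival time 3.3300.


Long-run renewal rate = 1/E(X)
= 1/3.3300
= 0.3003

0.3003


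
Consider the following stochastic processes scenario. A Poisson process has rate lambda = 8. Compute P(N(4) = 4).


P(N(t)=k) = (lambda*t)^k * exp(-lambda*t) / k!
lambda*t = 32
= 32^4 * exp(-32) / 4!
= 1048576 * 1.2664e-14 / 24
= 5.5331e-10

5.5331e-10


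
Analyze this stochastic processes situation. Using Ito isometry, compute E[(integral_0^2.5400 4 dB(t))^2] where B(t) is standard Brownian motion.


By Ito isometry: E[(int f dB)^2] = int f^2 dt
= 4^2 * 2.5400
= 16 * 2.5400 = 40.6400

40.6400


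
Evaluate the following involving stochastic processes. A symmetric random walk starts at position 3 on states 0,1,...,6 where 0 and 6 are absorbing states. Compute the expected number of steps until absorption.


For symmetric RW on 0,...,N with absorbing barriers, E(i) = i*(N-i)
E(3) = 3 * 3 = 9

9


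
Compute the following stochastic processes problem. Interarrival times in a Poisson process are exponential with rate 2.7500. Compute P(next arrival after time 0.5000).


P(X > t) = exp(-lambda * t)
= exp(-2.7500 * 0.5000)
= exp(-1.3750) = 0.2528

0.2528


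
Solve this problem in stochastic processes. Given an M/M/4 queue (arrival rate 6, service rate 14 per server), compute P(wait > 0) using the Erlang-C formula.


a = lambda/mu = 0.4286
rho = a/c = 0.1071
Erlang-C formula applied:
C(c,a) = 0.0010

0.0010


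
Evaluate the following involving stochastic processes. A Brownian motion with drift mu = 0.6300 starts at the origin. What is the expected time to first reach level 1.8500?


Expected first passage time = a/mu
= 1.8500/0.6300
= 2.9365

2.9365


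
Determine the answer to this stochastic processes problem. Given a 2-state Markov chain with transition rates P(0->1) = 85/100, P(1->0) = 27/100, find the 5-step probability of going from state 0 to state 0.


Computing P^5 by matrix multiplication.
P = [[0.1500, 0.8500], [0.2700, 0.7300]]
After raising P to the power 5:
P^5(0,0) = 0.2411

0.2411


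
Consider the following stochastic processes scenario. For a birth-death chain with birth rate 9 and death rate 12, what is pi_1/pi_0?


For birth-death process, pi_n/pi_0 = (lambda/mu)^n
= (9/12)^1
= 0.7500

0.7500


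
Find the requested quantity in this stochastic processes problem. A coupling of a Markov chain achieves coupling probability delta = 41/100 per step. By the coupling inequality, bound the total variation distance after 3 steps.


TV distance bound <= (1-delta)^n
= (1 - 0.4100)^3
= 0.5900^3
= 0.2054

0.2054


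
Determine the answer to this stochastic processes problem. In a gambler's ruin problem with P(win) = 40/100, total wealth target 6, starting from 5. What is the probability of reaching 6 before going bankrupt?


Gambler's ruin formula:
r = q/p = 0.6000/0.4000 = 1.5000
P(win) = (1 - r^i)/(1 - r^N)
= (1 - 1.5000^5)/(1 - 1.5000^6)
= 0.6346

0.6346


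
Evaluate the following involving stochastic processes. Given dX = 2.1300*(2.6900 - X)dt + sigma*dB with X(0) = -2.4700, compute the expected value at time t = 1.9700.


E[X(t)] = mu + (X(0) - mu)*exp(-theta*t)
= 2.6900 + (-2.4700 - 2.6900)*exp(-2.1300*1.9700)
= 2.6900 + -5.1600 * 0.0151
= 2.6123

2.6123


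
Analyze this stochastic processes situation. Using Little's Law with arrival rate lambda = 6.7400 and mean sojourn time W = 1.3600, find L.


Little's Law: L = lambda * W
= 6.7400 * 1.3600
= 9.1664

9.1664


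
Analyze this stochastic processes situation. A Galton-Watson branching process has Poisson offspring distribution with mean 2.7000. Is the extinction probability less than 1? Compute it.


Since mu = 2.7000 > 1, extinction prob q < 1.
Solve s = exp(mu*(s-1)) iteratively.
q = 0.0844

0.0844


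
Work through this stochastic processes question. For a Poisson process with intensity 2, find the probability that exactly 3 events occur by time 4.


P(N(t)=k) = (lambda*t)^k * exp(-lambda*t) / k!
lambda*t = 8
= 8^3 * exp(-8) / 3!
= 512 * 3.3546e-04 / 6
= 0.0286

0.0286


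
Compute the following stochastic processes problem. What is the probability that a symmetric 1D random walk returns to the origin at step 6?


P(S(6) = 0) = C(6,3) / 4^3
= 20 / 64
= 0.3125

0.3125


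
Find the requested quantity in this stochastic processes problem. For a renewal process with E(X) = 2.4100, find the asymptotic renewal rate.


Long-run renewal rate = 1/E(X)
= 1/2.4100
= 0.4149

0.4149


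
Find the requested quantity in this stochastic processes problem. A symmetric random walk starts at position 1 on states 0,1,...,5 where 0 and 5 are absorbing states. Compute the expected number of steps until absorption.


For symmetric RW on 0,...,N with absorbing barriers, E(i) = i*(N-i)
E(1) = 1 * 4 = 4

4


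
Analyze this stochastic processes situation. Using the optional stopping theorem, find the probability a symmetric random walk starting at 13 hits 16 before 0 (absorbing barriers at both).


By optional stopping theorem: E(M at tau) = M(0) = 13
P(hit 16)*16 + P(hit 0)*0 = 13
P(hit 16) = (13 - 0)/(16 - 0) = 13/16 = 0.8125

0.8125


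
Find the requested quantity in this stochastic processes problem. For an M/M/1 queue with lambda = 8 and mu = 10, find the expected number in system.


rho = 8/10 = 0.8000
L = rho/(1-rho)
= 0.8000/0.2000
= 4.0000

4.0000


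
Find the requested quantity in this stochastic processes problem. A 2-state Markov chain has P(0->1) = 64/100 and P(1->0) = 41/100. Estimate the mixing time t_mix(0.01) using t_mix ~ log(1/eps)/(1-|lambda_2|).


lambda_2 = |1 - p01 - p10| = |1 - 0.6400 - 0.4100| = 0.0500
t_mix ~ log(1/eps)/(1 - |lambda_2|)
= log(100)/(1 - 0.0500) = 4.6052/0.9500
= 4.8475

4.8475


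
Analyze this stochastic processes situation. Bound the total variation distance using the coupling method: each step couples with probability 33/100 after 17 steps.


TV distance bound <= (1-delta)^n
= (1 - 0.3300)^17
= 0.6700^17
= 0.0011

0.0011


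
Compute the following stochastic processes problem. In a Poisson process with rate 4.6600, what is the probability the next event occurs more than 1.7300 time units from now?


P(X > t) = exp(-lambda * t)
= exp(-4.6600 * 1.7300)
= exp(-8.0618) = 3.1536e-04

3.1536e-04


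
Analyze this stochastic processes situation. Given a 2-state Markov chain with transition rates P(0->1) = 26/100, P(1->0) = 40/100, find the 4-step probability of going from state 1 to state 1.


Computing P^4 by matrix multiplication.
P = [[0.7400, 0.2600], [0.4000, 0.6000]]
After raising P to the power 4:
P^4(1,1) = 0.4020

0.4020


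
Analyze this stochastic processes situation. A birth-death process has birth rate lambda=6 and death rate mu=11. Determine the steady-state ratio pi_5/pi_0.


For birth-death process, pi_n/pi_0 = (lambda/mu)^n
= (6/11)^5
= 0.0483

0.0483


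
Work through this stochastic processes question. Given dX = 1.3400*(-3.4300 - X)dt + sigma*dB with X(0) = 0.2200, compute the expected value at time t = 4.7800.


E[X(t)] = mu + (X(0) - mu)*exp(-theta*t)
= -3.4300 + (0.2200 - -3.4300)*exp(-1.3400*4.7800)
= -3.4300 + 3.6500 * 0.0017
= -3.4240

-3.4240


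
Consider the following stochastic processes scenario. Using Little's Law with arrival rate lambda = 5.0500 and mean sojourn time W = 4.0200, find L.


Little's Law: L = lambda * W
= 5.0500 * 4.0200
= 20.3010

20.3010


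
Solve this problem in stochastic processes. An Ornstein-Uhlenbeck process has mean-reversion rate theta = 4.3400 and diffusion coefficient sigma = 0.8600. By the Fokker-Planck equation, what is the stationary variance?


Stationary variance = sigma^2 / (2*theta)
= 0.8600^2 / (2*4.3400)
= 0.7396 / 8.6800
= 0.0852

0.0852


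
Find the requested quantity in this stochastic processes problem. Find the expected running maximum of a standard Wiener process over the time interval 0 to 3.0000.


E(max B(s)) = sqrt(2t/pi)
= sqrt(2*3.0000/pi)
= sqrt(1.9099)
= 1.3820

1.3820


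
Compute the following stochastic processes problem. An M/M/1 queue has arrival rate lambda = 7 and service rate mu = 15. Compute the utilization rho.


rho = lambda/mu
= 7/15
= 0.4667

0.4667


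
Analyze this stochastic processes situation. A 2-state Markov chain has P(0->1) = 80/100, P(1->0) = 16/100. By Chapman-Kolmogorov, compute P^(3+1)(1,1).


P^4 = P^3 * P^1
Computing via matrix multiplication of the transition matrix.
Entry (1,1) of P^4 = 0.8333

0.8333


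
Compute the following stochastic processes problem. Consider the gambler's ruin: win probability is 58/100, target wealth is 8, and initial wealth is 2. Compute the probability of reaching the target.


Gambler's ruin formula:
r = q/p = 0.4200/0.5800 = 0.7241
P(win) = (1 - r^i)/(1 - r^N)
= (1 - 0.7241^2)/(1 - 0.7241^8)
= 0.5145

0.5145


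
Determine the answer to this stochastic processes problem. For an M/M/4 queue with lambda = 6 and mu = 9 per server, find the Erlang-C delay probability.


a = lambda/mu = 0.6667
rho = a/c = 0.1667
Erlang-C formula applied:
C(c,a) = 0.0051

0.0051


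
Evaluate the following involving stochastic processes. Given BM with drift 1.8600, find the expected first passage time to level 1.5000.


Expected first passage time = a/mu
= 1.5000/1.8600
= 0.8065

0.8065


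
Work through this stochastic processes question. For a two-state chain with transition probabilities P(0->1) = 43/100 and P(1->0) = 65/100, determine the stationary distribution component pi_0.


Stationary distribution: pi_0 = p10/(p01+p10), pi_1 = p01/(p01+p10)
p01 = 0.4300, p10 = 0.6500
pi_0 = 0.6019

0.6019


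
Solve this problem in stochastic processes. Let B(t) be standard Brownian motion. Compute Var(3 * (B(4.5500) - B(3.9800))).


Var(alpha*(B(t)-B(s))) = alpha^2 * (t-s)
= 3^2 * (4.5500 - 3.9800)
= 9 * 0.5700
= 5.1300

5.1300


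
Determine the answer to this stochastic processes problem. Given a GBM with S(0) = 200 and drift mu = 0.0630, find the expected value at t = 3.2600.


E[S(t)] = S(0) * exp(mu * t)
= 200 * exp(0.0630 * 3.2600)
= 200 * 1.2280
= 245.5983

245.5983


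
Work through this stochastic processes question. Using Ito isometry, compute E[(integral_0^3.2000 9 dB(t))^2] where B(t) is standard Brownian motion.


By Ito isometry: E[(int f dB)^2] = int f^2 dt
= 9^2 * 3.2000
= 81 * 3.2000 = 259.2000

259.2000


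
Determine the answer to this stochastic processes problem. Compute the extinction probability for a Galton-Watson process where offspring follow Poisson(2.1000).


Since mu = 2.1000 > 1, extinction prob q < 1.
Solve s = exp(mu*(s-1)) iteratively.
q = 0.1779

0.1779


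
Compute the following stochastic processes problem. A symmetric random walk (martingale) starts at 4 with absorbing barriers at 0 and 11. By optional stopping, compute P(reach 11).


By optional stopping theorem: E(M at tau) = M(0) = 4
P(hit 11)*11 + P(hit 0)*0 = 4
P(hit 11) = (4 - 0)/(11 - 0) = 4/11 = 0.3636

0.3636


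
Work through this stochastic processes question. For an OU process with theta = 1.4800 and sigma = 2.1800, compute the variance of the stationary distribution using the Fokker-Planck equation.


Stationary variance = sigma^2 / (2*theta)
= 2.1800^2 / (2*1.4800)
= 4.7524 / 2.9600
= 1.6055

1.6055


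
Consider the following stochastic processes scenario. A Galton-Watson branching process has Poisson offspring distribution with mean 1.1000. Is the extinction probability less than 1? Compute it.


Since mu = 1.1000 > 1, extinction prob q < 1.
Solve s = exp(mu*(s-1)) iteratively.
q = 0.8239

0.8239


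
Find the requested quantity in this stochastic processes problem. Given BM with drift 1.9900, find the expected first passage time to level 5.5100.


Expected first passage time = a/mu
= 5.5100/1.9900
= 2.7688

2.7688


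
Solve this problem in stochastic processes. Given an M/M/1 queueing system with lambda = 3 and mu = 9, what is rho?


rho = lambda/mu
= 3/9
= 0.3333

0.3333


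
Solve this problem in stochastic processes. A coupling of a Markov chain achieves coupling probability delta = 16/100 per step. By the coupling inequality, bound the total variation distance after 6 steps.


TV distance bound <= (1-delta)^n
= (1 - 0.1600)^6
= 0.8400^6
= 0.3513

0.3513


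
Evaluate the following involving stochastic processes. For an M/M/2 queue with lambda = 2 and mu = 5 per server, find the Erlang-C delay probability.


a = lambda/mu = 0.4000
rho = a/c = 0.2000
Erlang-C formula applied:
C(c,a) = 0.0667

0.0667


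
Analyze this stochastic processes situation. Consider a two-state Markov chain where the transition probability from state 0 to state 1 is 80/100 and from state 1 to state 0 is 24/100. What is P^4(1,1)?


Computing P^4 by matrix multiplication.
P = [[0.2000, 0.8000], [0.2400, 0.7600]]
After raising P to the power 4:
P^4(1,1) = 0.7692

0.7692


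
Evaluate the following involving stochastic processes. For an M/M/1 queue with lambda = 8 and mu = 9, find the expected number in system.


rho = 8/9 = 0.8889
L = rho/(1-rho)
= 0.8889/0.1111
= 8.0000

8.0000


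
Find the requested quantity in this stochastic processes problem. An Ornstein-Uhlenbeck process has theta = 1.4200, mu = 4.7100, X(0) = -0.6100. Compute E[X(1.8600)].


E[X(t)] = mu + (X(0) - mu)*exp(-theta*t)
= 4.7100 + (-0.6100 - 4.7100)*exp(-1.4200*1.8600)
= 4.7100 + -5.3200 * 0.0713
= 4.3308

4.3308


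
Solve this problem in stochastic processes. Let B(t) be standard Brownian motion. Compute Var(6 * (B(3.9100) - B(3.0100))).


Var(alpha*(B(t)-B(s))) = alpha^2 * (t-s)
= 6^2 * (3.9100 - 3.0100)
= 36 * 0.9000
= 32.4000

32.4000


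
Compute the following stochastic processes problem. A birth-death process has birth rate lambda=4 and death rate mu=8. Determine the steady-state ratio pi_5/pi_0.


For birth-death process, pi_n/pi_0 = (lambda/mu)^n
= (4/8)^5
= 0.0312

0.0312


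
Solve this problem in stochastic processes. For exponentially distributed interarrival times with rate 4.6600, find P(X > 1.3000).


P(X > t) = exp(-lambda * t)
= exp(-4.6600 * 1.3000)
= exp(-6.0580) = 0.0023

0.0023


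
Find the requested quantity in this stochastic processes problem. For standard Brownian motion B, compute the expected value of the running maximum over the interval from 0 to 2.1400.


E(max B(s)) = sqrt(2t/pi)
= sqrt(2*2.1400/pi)
= sqrt(1.3624)
= 1.1672

1.1672


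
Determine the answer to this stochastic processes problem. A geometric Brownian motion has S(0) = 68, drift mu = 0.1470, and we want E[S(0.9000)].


E[S(t)] = S(0) * exp(mu * t)
= 68 * exp(0.1470 * 0.9000)
= 68 * 1.1415
= 77.6186

77.6186


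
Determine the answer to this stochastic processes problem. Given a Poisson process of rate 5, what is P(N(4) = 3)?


P(N(t)=k) = (lambda*t)^k * exp(-lambda*t) / k!
lambda*t = 20
= 20^3 * exp(-20) / 3!
= 8000 * 2.0612e-09 / 6
= 2.7482e-06

2.7482e-06


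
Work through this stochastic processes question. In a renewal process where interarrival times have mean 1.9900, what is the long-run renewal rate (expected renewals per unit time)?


Long-run renewal rate = 1/E(X)
= 1/1.9900
= 0.5025

0.5025


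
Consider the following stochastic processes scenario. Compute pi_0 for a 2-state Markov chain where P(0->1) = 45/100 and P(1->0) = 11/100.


Stationary distribution: pi_0 = p10/(p01+p10), pi_1 = p01/(p01+p10)
p01 = 0.4500, p10 = 0.1100
pi_0 = 0.1964

0.1964


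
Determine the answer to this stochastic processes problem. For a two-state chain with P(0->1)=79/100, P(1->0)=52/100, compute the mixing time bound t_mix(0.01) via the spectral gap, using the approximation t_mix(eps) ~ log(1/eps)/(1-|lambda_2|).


lambda_2 = |1 - p01 - p10| = |1 - 0.7900 - 0.5200| = 0.3100
t_mix ~ log(1/eps)/(1 - |lambda_2|)
= log(100)/(1 - 0.3100) = 4.6052/0.6900
= 6.6742

6.6742
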